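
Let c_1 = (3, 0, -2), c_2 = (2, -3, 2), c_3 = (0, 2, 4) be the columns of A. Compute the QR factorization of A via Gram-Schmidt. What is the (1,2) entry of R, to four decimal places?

r_{12} = 0.5547

c_1 = (3, 0, -2); ‖c_1‖ = 3.6056, so e_1 = (0.8321, 0.0000, -0.5547).
r_{12} = e_1·c_2 = 0.5547.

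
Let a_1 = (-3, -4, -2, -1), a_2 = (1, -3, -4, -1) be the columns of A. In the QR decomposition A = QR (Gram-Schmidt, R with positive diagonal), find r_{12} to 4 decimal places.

a_1 = (-3, -4, -2, -1); ‖a_1‖ = 5.4772, so e_1 = (-0.5477, -0.7303, -0.3651, -0.1826).
r_{12} = e_1·a_2 = 3.2863.

r_{12} = 3.2863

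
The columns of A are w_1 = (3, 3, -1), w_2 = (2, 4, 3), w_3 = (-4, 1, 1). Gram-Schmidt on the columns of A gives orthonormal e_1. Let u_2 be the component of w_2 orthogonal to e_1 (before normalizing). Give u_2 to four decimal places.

u_2 = (-0.3684, 1.6316, 3.7895)

w_1 = (3, 3, -1); ‖w_1‖ = 4.3589, so e_1 = (0.6882, 0.6882, -0.2294).
e_1·w_2 = 0.6882·2 + 0.6882·4 + (-0.2294)·3 = 3.4412.
u_2 = w_2 − 3.4412·e_1 = (-0.3684, 1.6316, 3.7895).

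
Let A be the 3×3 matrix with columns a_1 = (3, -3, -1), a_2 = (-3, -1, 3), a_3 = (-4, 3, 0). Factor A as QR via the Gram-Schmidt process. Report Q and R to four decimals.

e_1 = a_1/‖a_1‖ = (3, -3, -1)/4.3589 = (0.6882, -0.6882, -0.2294).
r_{12} = e_1·a_2 = -2.0647.
u_2 = a_2 + 2.0647·e_1 = (-1.5789, -2.4211, 2.5263).
‖u_2‖ = 3.8389, so e_2 = (-0.4113, -0.6307, 0.6581).
r_{13} = e_1·a_3 = -4.8177; r_{23} = e_2·a_3 = -0.2468.
u_3 = a_3 + 4.8177·e_1 + 0.2468·e_2 = (-0.7857, -0.4714, -0.9429).
‖u_3‖ = 1.3148, so e_3 = (-0.5976, -0.3586, -0.7171).

Q = [[0.6882, -0.4113, -0.5976], [-0.6882, -0.6307, -0.3586], [-0.2294, 0.6581, -0.7171]], R = [[4.3589, -2.0647, -4.8177], [0.0000, 3.8389, -0.2468], [0.0000, 0.0000, 1.3148]]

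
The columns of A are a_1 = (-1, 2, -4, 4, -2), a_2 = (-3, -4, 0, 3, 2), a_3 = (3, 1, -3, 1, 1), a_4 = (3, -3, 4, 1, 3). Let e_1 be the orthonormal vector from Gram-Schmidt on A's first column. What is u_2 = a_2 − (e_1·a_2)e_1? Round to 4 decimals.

u_2 = (-2.9268, -4.1463, 0.2927, 2.7073, 2.1463)

e_1 = a_1/‖a_1‖ = (-1, 2, -4, 4, -2)/6.4031 = (-0.1562, 0.3123, -0.6247, 0.6247, -0.3123).
r_{12} = e_1·a_2 = 0.4685.
u_2 = a_2 − 0.4685·e_1 = (-2.9268, -4.1463, 0.2927, 2.7073, 2.1463).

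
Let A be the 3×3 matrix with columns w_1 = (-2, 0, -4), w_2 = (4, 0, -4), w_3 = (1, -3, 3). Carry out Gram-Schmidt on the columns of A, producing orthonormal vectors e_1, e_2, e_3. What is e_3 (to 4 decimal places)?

e_3 = (0.0000, -1.0000, 0.0000)

w_1 = (-2, 0, -4); ‖w_1‖ = 4.4721, so e_1 = (-0.4472, 0.0000, -0.8944).
e_1·w_2 = (-0.4472)·4 + 0.0000·0 + (-0.8944)·(-4) = 1.7889.
u_2 = w_2 − 1.7889·e_1 = (4.8000, 0.0000, -2.4000).
‖u_2‖ = 5.3666, so e_2 = (0.8944, 0.0000, -0.4472).
e_1·w_3 = (-0.4472)·1 + 0.0000·(-3) + (-0.8944)·3 = -3.1305; e_2·w_3 = 0.8944·1 + 0.0000·(-3) + (-0.4472)·3 = -0.4472.
u_3 = w_3 + 3.1305·e_1 + 0.4472·e_2 = (0.0000, -3.0000, 0.0000).
‖u_3‖ = 3.0000, so e_3 = (0.0000, -1.0000, 0.0000).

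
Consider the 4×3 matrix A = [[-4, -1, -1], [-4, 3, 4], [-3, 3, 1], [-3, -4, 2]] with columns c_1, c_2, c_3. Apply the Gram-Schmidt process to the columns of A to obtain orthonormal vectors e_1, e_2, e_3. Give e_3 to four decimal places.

e_3 = (-0.6996, 0.5376, -0.2069, 0.4229)

c_1 = (-4, -4, -3, -3); ‖c_1‖ = 7.0711, so e_1 = (-0.5657, -0.5657, -0.4243, -0.4243).
e_1·c_2 = (-0.5657)·(-1) + (-0.5657)·3 + (-0.4243)·3 + (-0.4243)·(-4) = -0.7071.
u_2 = c_2 + 0.7071·e_1 = (-1.4000, 2.6000, 2.7000, -4.3000).
‖u_2‖ = 5.8737, so e_2 = (-0.2384, 0.4427, 0.4597, -0.7321).
e_1·c_3 = (-0.5657)·(-1) + (-0.5657)·4 + (-0.4243)·1 + (-0.4243)·2 = -2.9698; e_2·c_3 = (-0.2384)·(-1) + 0.4427·4 + 0.4597·1 + (-0.7321)·2 = 1.0045.
u_3 = c_3 + 2.9698·e_1 − 1.0045·e_2 = (-2.4406, 1.8754, -0.7217, 1.4754).
‖u_3‖ = 3.4887, so e_3 = (-0.6996, 0.5376, -0.2069, 0.4229).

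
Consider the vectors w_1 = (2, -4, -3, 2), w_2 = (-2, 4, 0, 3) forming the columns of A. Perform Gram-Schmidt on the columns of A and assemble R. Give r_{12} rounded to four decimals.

r_{12} = -2.4371

w_1 = (2, -4, -3, 2); ‖w_1‖ = 5.7446, so e_1 = (0.3482, -0.6963, -0.5222, 0.3482).
r_{12} = e_1·w_2 = -2.4371.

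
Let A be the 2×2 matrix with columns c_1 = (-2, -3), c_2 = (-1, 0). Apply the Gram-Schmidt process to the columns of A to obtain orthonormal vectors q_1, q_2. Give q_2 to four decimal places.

c_1 = (-2, -3); ‖c_1‖ = 3.6056, so q_1 = (-0.5547, -0.8321).
q_1·c_2 = (-0.5547)·(-1) + (-0.8321)·0 = 0.5547.
u_2 = c_2 − 0.5547·q_1 = (-0.6923, 0.4615).
‖u_2‖ = 0.8321, so q_2 = (-0.8321, 0.5547).

q_2 = (-0.8321, 0.5547)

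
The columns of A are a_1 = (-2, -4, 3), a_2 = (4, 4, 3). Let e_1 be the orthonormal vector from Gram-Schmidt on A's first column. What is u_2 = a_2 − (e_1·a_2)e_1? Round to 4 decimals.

u_2 = (2.9655, 1.9310, 4.5517)

e_1 = a_1/‖a_1‖ = (-2, -4, 3)/5.3852 = (-0.3714, -0.7428, 0.5571).
r_{12} = e_1·a_2 = -2.7854.
u_2 = a_2 + 2.7854·e_1 = (2.9655, 1.9310, 4.5517).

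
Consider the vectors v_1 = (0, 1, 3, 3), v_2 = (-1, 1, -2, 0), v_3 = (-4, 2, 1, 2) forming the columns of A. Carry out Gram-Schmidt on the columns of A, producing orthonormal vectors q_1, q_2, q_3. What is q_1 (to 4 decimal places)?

q_1 = (0.0000, 0.2294, 0.6882, 0.6882)

v_1 = (0, 1, 3, 3); ‖v_1‖ = 4.3589, so q_1 = (0.0000, 0.2294, 0.6882, 0.6882).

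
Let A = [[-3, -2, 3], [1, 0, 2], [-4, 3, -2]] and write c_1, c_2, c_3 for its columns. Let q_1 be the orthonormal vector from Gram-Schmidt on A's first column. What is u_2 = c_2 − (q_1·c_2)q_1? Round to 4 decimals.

u_2 = (-2.6923, 0.2308, 2.0769)

c_1 = (-3, 1, -4); ‖c_1‖ = 5.0990, so q_1 = (-0.5883, 0.1961, -0.7845).
q_1·c_2 = (-0.5883)·(-2) + 0.1961·0 + (-0.7845)·3 = -1.1767.
u_2 = c_2 + 1.1767·q_1 = (-2.6923, 0.2308, 2.0769).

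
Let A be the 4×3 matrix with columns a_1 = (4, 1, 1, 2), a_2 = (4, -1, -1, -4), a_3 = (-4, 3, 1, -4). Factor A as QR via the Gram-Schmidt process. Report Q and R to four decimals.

q_1 = a_1/‖a_1‖ = (4, 1, 1, 2)/4.6904 = (0.8528, 0.2132, 0.2132, 0.4264).
r_{12} = q_1·a_2 = 1.2792.
u_2 = a_2 − 1.2792·q_1 = (2.9091, -1.2727, -1.2727, -4.5455).
‖u_2‖ = 5.6889, so q_2 = (0.5114, -0.2237, -0.2237, -0.7990).
r_{13} = q_1·a_3 = -4.2640; r_{23} = q_2·a_3 = 0.2557.
u_3 = a_3 + 4.2640·q_1 − 0.2557·q_2 = (-0.4944, 3.9663, 1.9663, -1.9775).
‖u_3‖ = 4.8737, so q_3 = (-0.1014, 0.8138, 0.4035, -0.4058).

Q = [[0.8528, 0.5114, -0.1014], [0.2132, -0.2237, 0.8138], [0.2132, -0.2237, 0.4035], [0.4264, -0.7990, -0.4058]], R = [[4.6904, 1.2792, -4.2640], [0.0000, 5.6889, 0.2557], [0.0000, 0.0000, 4.8737]]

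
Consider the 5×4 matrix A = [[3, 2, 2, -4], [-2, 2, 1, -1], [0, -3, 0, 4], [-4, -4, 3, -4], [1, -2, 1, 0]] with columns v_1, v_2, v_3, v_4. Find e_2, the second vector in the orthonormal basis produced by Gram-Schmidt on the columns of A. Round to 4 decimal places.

e_2 = (0.0750, 0.5748, -0.5623, -0.3499, -0.4748)

v_1 = (3, -2, 0, -4, 1); ‖v_1‖ = 5.4772, so e_1 = (0.5477, -0.3651, 0.0000, -0.7303, 0.1826).
e_1·v_2 = 0.5477·2 + (-0.3651)·2 + 0.0000·(-3) + (-0.7303)·(-4) + 0.1826·(-2) = 2.9212.
u_2 = v_2 − 2.9212·e_1 = (0.4000, 3.0667, -3.0000, -1.8667, -2.5333).
‖u_2‖ = 5.3354, so e_2 = (0.0750, 0.5748, -0.5623, -0.3499, -0.4748).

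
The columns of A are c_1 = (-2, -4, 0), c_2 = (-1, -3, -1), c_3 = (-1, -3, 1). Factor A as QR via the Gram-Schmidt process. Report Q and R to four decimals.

q_1 = c_1/‖c_1‖ = (-2, -4, 0)/4.4721 = (-0.4472, -0.8944, 0.0000).
r_{12} = q_1·c_2 = 3.1305.
u_2 = c_2 − 3.1305·q_1 = (0.4000, -0.2000, -1.0000).
‖u_2‖ = 1.0954, so q_2 = (0.3651, -0.1826, -0.9129).
r_{13} = q_1·c_3 = 3.1305; r_{23} = q_2·c_3 = -0.7303.
u_3 = c_3 − 3.1305·q_1 + 0.7303·q_2 = (0.6667, -0.3333, 0.3333).
‖u_3‖ = 0.8165, so q_3 = (0.8165, -0.4082, 0.4082).

Q = [[-0.4472, 0.3651, 0.8165], [-0.8944, -0.1826, -0.4082], [0.0000, -0.9129, 0.4082]], R = [[4.4721, 3.1305, 3.1305], [0.0000, 1.0954, -0.7303], [0.0000, 0.0000, 0.8165]]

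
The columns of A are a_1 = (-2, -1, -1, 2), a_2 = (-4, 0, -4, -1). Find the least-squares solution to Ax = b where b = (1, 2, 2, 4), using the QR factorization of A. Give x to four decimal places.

x = (0.9826, -0.7826)

a_1 = (-2, -1, -1, 2); ‖a_1‖ = 3.1623, so e_1 = (-0.6325, -0.3162, -0.3162, 0.6325).
e_1·a_2 = (-0.6325)·(-4) + (-0.3162)·0 + (-0.3162)·(-4) + 0.6325·(-1) = 3.1623.
u_2 = a_2 − 3.1623·e_1 = (-2.0000, 1.0000, -3.0000, -3.0000).
‖u_2‖ = 4.7958, so e_2 = (-0.4170, 0.2085, -0.6255, -0.6255).
Qᵀb = (0.6325, -3.7533).
Back-substitute: x_2 = -3.7533/4.7958 = -0.7826.
x_1 = (0.6325 − 3.1623·(-0.7826))/3.1623 = 0.9826.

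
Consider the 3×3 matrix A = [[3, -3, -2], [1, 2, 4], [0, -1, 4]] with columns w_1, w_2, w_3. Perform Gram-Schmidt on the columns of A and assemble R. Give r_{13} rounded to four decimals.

w_1 = (3, 1, 0); ‖w_1‖ = 3.1623, so q_1 = (0.9487, 0.3162, 0.0000).
r_{13} = q_1·w_3 = -0.6325.

r_{13} = -0.6325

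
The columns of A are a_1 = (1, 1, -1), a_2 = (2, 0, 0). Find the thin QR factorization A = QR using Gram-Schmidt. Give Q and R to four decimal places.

Q = [[0.5774, 0.8165], [0.5774, -0.4082], [-0.5774, 0.4082]], R = [[1.7321, 1.1547], [0.0000, 1.6330]]

a_1 = (1, 1, -1); ‖a_1‖ = 1.7321, so q_1 = (0.5774, 0.5774, -0.5774).
q_1·a_2 = 0.5774·2 + 0.5774·0 + (-0.5774)·0 = 1.1547.
u_2 = a_2 − 1.1547·q_1 = (1.3333, -0.6667, 0.6667).
‖u_2‖ = 1.6330, so q_2 = (0.8165, -0.4082, 0.4082).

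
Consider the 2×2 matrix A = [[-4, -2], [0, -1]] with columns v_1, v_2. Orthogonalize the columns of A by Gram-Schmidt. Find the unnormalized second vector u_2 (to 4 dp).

q_1 = v_1/‖v_1‖ = (-4, 0)/4.0000 = (-1.0000, 0.0000).
r_{12} = q_1·v_2 = 2.0000.
u_2 = v_2 − 2.0000·q_1 = (0.0000, -1.0000).

u_2 = (0.0000, -1.0000)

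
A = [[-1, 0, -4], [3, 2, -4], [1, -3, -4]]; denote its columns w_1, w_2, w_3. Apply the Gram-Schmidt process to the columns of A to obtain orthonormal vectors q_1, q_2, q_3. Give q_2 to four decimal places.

q_2 = (0.0781, 0.3386, -0.9377)

w_1 = (-1, 3, 1); ‖w_1‖ = 3.3166, so q_1 = (-0.3015, 0.9045, 0.3015).
q_1·w_2 = (-0.3015)·0 + 0.9045·2 + 0.3015·(-3) = 0.9045.
u_2 = w_2 − 0.9045·q_1 = (0.2727, 1.1818, -3.2727).
‖u_2‖ = 3.4902, so q_2 = (0.0781, 0.3386, -0.9377).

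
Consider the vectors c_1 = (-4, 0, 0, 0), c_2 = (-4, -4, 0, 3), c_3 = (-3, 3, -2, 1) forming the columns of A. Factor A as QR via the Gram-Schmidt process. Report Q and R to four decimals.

q_1 = c_1/‖c_1‖ = (-4, 0, 0, 0)/4.0000 = (-1.0000, 0.0000, 0.0000, 0.0000).
r_{12} = q_1·c_2 = 4.0000.
u_2 = c_2 − 4.0000·q_1 = (0.0000, -4.0000, 0.0000, 3.0000).
‖u_2‖ = 5.0000, so q_2 = (0.0000, -0.8000, 0.0000, 0.6000).
r_{13} = q_1·c_3 = 3.0000; r_{23} = q_2·c_3 = -1.8000.
u_3 = c_3 − 3.0000·q_1 + 1.8000·q_2 = (0.0000, 1.5600, -2.0000, 2.0800).
‖u_3‖ = 3.2802, so q_3 = (0.0000, 0.4756, -0.6097, 0.6341).

Q = [[-1.0000, 0.0000, 0.0000], [0.0000, -0.8000, 0.4756], [0.0000, 0.0000, -0.6097], [0.0000, 0.6000, 0.6341]], R = [[4.0000, 4.0000, 3.0000], [0.0000, 5.0000, -1.8000], [0.0000, 0.0000, 3.2802]]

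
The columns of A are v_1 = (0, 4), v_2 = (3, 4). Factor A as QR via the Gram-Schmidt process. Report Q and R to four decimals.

Q = [[0.0000, 1.0000], [1.0000, 0.0000]], R = [[4.0000, 4.0000], [0.0000, 3.0000]]

v_1 = (0, 4); ‖v_1‖ = 4.0000, so q_1 = (0.0000, 1.0000).
q_1·v_2 = 0.0000·3 + 1.0000·4 = 4.0000.
u_2 = v_2 − 4.0000·q_1 = (3.0000, 0.0000).
‖u_2‖ = 3.0000, so q_2 = (1.0000, 0.0000).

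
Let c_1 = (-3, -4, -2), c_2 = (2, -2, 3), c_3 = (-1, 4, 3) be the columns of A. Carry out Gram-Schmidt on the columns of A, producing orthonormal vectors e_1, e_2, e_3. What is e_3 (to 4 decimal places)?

e_3 = (-0.7326, 0.2289, 0.6410)

e_1 = c_1/‖c_1‖ = (-3, -4, -2)/5.3852 = (-0.5571, -0.7428, -0.3714).
r_{12} = e_1·c_2 = -0.7428.
u_2 = c_2 + 0.7428·e_1 = (1.5862, -2.5517, 2.7241).
‖u_2‖ = 4.0556, so e_2 = (0.3911, -0.6292, 0.6717).
r_{13} = e_1·c_3 = -3.5282; r_{23} = e_2·c_3 = -0.8928.
u_3 = c_3 + 3.5282·e_1 + 0.8928·e_2 = (-2.6164, 0.8176, 2.2893).
‖u_3‖ = 3.5714, so e_3 = (-0.7326, 0.2289, 0.6410).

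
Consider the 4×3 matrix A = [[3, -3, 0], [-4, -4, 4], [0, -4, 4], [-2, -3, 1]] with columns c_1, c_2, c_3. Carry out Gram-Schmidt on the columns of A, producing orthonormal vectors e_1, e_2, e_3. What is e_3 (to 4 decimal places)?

c_1 = (3, -4, 0, -2); ‖c_1‖ = 5.3852, so e_1 = (0.5571, -0.7428, 0.0000, -0.3714).
e_1·c_2 = 0.5571·(-3) + (-0.7428)·(-4) + 0.0000·(-4) + (-0.3714)·(-3) = 2.4140.
u_2 = c_2 − 2.4140·e_1 = (-4.3448, -2.2069, -4.0000, -2.1034).
‖u_2‖ = 6.6462, so e_2 = (-0.6537, -0.3321, -0.6018, -0.3165).
e_1·c_3 = 0.5571·0 + (-0.7428)·4 + 0.0000·4 + (-0.3714)·1 = -3.3425; e_2·c_3 = (-0.6537)·0 + (-0.3321)·4 + (-0.6018)·4 + (-0.3165)·1 = -4.0521.
u_3 = c_3 + 3.3425·e_1 + 4.0521·e_2 = (-0.7869, 0.1717, 1.5613, -1.5238).
‖u_3‖ = 2.3256, so e_3 = (-0.3384, 0.0738, 0.6714, -0.6552).

e_3 = (-0.3384, 0.0738, 0.6714, -0.6552)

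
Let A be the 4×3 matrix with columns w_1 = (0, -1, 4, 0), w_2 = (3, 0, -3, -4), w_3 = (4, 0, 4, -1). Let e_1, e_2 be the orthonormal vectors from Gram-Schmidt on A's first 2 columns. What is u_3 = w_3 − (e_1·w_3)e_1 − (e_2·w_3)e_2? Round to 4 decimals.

w_1 = (0, -1, 4, 0); ‖w_1‖ = 4.1231, so e_1 = (0.0000, -0.2425, 0.9701, 0.0000).
e_1·w_2 = 0.0000·3 + (-0.2425)·0 + 0.9701·(-3) + 0.0000·(-4) = -2.9104.
u_2 = w_2 + 2.9104·e_1 = (3.0000, -0.7059, -0.1765, -4.0000).
‖u_2‖ = 5.0527, so e_2 = (0.5937, -0.1397, -0.0349, -0.7917).
e_1·w_3 = 0.0000·4 + (-0.2425)·0 + 0.9701·4 + 0.0000·(-1) = 3.8806; e_2·w_3 = 0.5937·4 + (-0.1397)·0 + (-0.0349)·4 + (-0.7917)·(-1) = 3.0269.
u_3 = w_3 − 3.8806·e_1 − 3.0269·e_2 = (2.2028, 1.3641, 0.3410, 1.3963).

u_3 = (2.2028, 1.3641, 0.3410, 1.3963)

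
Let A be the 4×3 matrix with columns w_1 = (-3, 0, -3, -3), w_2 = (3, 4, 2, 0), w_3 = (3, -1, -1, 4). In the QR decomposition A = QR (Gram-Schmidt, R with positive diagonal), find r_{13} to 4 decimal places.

w_1 = (-3, 0, -3, -3); ‖w_1‖ = 5.1962, so e_1 = (-0.5774, 0.0000, -0.5774, -0.5774).
r_{13} = e_1·w_3 = -3.4641.

r_{13} = -3.4641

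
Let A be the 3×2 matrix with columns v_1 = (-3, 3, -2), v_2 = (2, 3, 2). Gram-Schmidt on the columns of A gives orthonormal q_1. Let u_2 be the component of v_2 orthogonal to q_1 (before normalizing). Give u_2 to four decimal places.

q_1 = v_1/‖v_1‖ = (-3, 3, -2)/4.6904 = (-0.6396, 0.6396, -0.4264).
r_{12} = q_1·v_2 = -0.2132.
u_2 = v_2 + 0.2132·q_1 = (1.8636, 3.1364, 1.9091).

u_2 = (1.8636, 3.1364, 1.9091)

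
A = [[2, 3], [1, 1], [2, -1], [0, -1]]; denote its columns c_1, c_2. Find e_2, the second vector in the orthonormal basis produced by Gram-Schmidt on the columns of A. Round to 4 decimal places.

e_1 = c_1/‖c_1‖ = (2, 1, 2, 0)/3.0000 = (0.6667, 0.3333, 0.6667, 0.0000).
r_{12} = e_1·c_2 = 1.6667.
u_2 = c_2 − 1.6667·e_1 = (1.8889, 0.4444, -2.1111, -1.0000).
‖u_2‖ = 3.0368, so e_2 = (0.6220, 0.1464, -0.6952, -0.3293).

e_2 = (0.6220, 0.1464, -0.6952, -0.3293)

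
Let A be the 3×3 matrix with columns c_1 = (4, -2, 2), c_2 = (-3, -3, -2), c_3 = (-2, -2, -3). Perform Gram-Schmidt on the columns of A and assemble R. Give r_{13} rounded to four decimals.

r_{13} = -2.0412

c_1 = (4, -2, 2); ‖c_1‖ = 4.8990, so e_1 = (0.8165, -0.4082, 0.4082).
r_{13} = e_1·c_3 = -2.0412.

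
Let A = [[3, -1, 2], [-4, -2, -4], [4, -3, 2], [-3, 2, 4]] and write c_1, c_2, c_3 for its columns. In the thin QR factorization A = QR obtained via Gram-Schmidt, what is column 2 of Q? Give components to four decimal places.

c_1 = (3, -4, 4, -3); ‖c_1‖ = 7.0711, so q_1 = (0.4243, -0.5657, 0.5657, -0.4243).
q_1·c_2 = 0.4243·(-1) + (-0.5657)·(-2) + 0.5657·(-3) + (-0.4243)·2 = -1.8385.
u_2 = c_2 + 1.8385·q_1 = (-0.2200, -3.0400, -1.9600, 1.2200).
‖u_2‖ = 3.8236, so q_2 = (-0.0575, -0.7951, -0.5126, 0.3191).

q_2 = (-0.0575, -0.7951, -0.5126, 0.3191)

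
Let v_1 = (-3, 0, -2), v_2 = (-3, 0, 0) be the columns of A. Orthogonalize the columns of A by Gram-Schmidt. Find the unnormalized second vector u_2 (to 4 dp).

u_2 = (-0.9231, 0.0000, 1.3846)

v_1 = (-3, 0, -2); ‖v_1‖ = 3.6056, so e_1 = (-0.8321, 0.0000, -0.5547).
e_1·v_2 = (-0.8321)·(-3) + 0.0000·0 + (-0.5547)·0 = 2.4962.
u_2 = v_2 − 2.4962·e_1 = (-0.9231, 0.0000, 1.3846).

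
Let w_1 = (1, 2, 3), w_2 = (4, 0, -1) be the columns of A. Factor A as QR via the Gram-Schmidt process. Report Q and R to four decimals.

w_1 = (1, 2, 3); ‖w_1‖ = 3.7417, so e_1 = (0.2673, 0.5345, 0.8018).
e_1·w_2 = 0.2673·4 + 0.5345·0 + 0.8018·(-1) = 0.2673.
u_2 = w_2 − 0.2673·e_1 = (3.9286, -0.1429, -1.2143).
‖u_2‖ = 4.1144, so e_2 = (0.9548, -0.0347, -0.2951).

Q = [[0.2673, 0.9548], [0.5345, -0.0347], [0.8018, -0.2951]], R = [[3.7417, 0.2673], [0.0000, 4.1144]]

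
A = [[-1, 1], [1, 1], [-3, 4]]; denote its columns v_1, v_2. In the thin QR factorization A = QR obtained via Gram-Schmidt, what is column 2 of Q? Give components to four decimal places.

q_1 = v_1/‖v_1‖ = (-1, 1, -3)/3.3166 = (-0.3015, 0.3015, -0.9045).
r_{12} = q_1·v_2 = -3.6181.
u_2 = v_2 + 3.6181·q_1 = (-0.0909, 2.0909, 0.7273).
‖u_2‖ = 2.2156, so q_2 = (-0.0410, 0.9437, 0.3282).

q_2 = (-0.0410, 0.9437, 0.3282)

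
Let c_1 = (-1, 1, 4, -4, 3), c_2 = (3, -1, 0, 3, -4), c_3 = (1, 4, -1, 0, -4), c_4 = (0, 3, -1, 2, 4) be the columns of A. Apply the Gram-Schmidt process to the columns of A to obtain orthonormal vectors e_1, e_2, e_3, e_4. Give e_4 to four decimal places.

c_1 = (-1, 1, 4, -4, 3); ‖c_1‖ = 6.5574, so e_1 = (-0.1525, 0.1525, 0.6100, -0.6100, 0.4575).
e_1·c_2 = (-0.1525)·3 + 0.1525·(-1) + 0.6100·0 + (-0.6100)·3 + 0.4575·(-4) = -4.2700.
u_2 = c_2 + 4.2700·e_1 = (2.3488, -0.3488, 2.6047, 0.3953, -2.0465).
‖u_2‖ = 4.0948, so e_2 = (0.5736, -0.0852, 0.6361, 0.0965, -0.4998).
e_1·c_3 = (-0.1525)·1 + 0.1525·4 + 0.6100·(-1) + (-0.6100)·0 + 0.4575·(-4) = -1.9825; e_2·c_3 = 0.5736·1 + (-0.0852)·4 + 0.6361·(-1) + 0.0965·0 + (-0.4998)·(-4) = 1.5959.
u_3 = c_3 + 1.9825·e_1 − 1.5959·e_2 = (-0.2178, 4.4383, -0.8058, -1.3634, -2.2954).
‖u_3‖ = 5.2462, so e_3 = (-0.0415, 0.8460, -0.1536, -0.2599, -0.4375).
e_1·c_4 = (-0.1525)·0 + 0.1525·3 + 0.6100·(-1) + (-0.6100)·2 + 0.4575·4 = 0.4575; e_2·c_4 = 0.5736·0 + (-0.0852)·3 + 0.6361·(-1) + 0.0965·2 + (-0.4998)·4 = -2.6977; e_3·c_4 = (-0.0415)·0 + 0.8460·3 + (-0.1536)·(-1) + (-0.2599)·2 + (-0.4375)·4 = 0.4217.
u_4 = c_4 − 0.4575·e_1 + 2.6977·e_2 − 0.4217·e_3 = (1.6347, 2.3437, 0.5017, 2.6491, 2.6269).
‖u_4‖ = 4.7260, so e_4 = (0.3459, 0.4959, 0.1061, 0.5605, 0.5558).

e_4 = (0.3459, 0.4959, 0.1061, 0.5605, 0.5558)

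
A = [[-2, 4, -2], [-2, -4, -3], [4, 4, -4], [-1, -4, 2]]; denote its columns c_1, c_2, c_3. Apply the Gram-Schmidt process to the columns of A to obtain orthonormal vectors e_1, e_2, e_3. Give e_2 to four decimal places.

e_2 = (0.8083, -0.3464, 0.1155, -0.4619)

c_1 = (-2, -2, 4, -1); ‖c_1‖ = 5.0000, so e_1 = (-0.4000, -0.4000, 0.8000, -0.2000).
e_1·c_2 = (-0.4000)·4 + (-0.4000)·(-4) + 0.8000·4 + (-0.2000)·(-4) = 4.0000.
u_2 = c_2 − 4.0000·e_1 = (5.6000, -2.4000, 0.8000, -3.2000).
‖u_2‖ = 6.9282, so e_2 = (0.8083, -0.3464, 0.1155, -0.4619).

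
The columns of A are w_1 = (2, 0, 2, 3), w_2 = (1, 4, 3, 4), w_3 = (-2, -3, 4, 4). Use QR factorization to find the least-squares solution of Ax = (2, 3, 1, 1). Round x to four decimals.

x = (0.3342, 0.4658, -0.3749)

w_1 = (2, 0, 2, 3); ‖w_1‖ = 4.1231, so q_1 = (0.4851, 0.0000, 0.4851, 0.7276).
q_1·w_2 = 0.4851·1 + 0.0000·4 + 0.4851·3 + 0.7276·4 = 4.8507.
u_2 = w_2 − 4.8507·q_1 = (-1.3529, 4.0000, 0.6471, 0.4706).
‖u_2‖ = 4.2977, so q_2 = (-0.3148, 0.9307, 0.1506, 0.1095).
q_1·w_3 = 0.4851·(-2) + 0.0000·(-3) + 0.4851·4 + 0.7276·4 = 3.8806; q_2·w_3 = (-0.3148)·(-2) + 0.9307·(-3) + 0.1506·4 + 0.1095·4 = -1.1223.
u_3 = w_3 − 3.8806·q_1 + 1.1223·q_2 = (-4.2357, -1.9554, 2.2866, 1.2994).
‖u_3‖ = 5.3555, so q_3 = (-0.7909, -0.3651, 0.4270, 0.2426).
Qᵀb = (2.1828, 2.4226, -2.0076).
Back-substitute: x_3 = -2.0076/5.3555 = -0.3749.
x_2 = (2.4226 + 1.1223·(-0.3749))/4.2977 = 0.4658.
x_1 = (2.1828 − 4.8507·0.4658 − 3.8806·(-0.3749))/4.1231 = 0.3342.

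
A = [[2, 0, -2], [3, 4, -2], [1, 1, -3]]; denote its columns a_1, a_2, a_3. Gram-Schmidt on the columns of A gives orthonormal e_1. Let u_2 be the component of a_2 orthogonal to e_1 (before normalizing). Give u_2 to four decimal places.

u_2 = (-1.8571, 1.2143, 0.0714)

e_1 = a_1/‖a_1‖ = (2, 3, 1)/3.7417 = (0.5345, 0.8018, 0.2673).
r_{12} = e_1·a_2 = 3.4744.
u_2 = a_2 − 3.4744·e_1 = (-1.8571, 1.2143, 0.0714).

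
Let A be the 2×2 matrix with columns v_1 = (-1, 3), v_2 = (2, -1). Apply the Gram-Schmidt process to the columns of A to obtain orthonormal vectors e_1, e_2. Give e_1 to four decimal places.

e_1 = v_1/‖v_1‖ = (-1, 3)/3.1623 = (-0.3162, 0.9487).

e_1 = (-0.3162, 0.9487)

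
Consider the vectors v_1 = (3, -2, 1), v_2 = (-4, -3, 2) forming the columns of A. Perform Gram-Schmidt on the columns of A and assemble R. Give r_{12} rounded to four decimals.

e_1 = v_1/‖v_1‖ = (3, -2, 1)/3.7417 = (0.8018, -0.5345, 0.2673).
r_{12} = e_1·v_2 = -1.0690.

r_{12} = -1.0690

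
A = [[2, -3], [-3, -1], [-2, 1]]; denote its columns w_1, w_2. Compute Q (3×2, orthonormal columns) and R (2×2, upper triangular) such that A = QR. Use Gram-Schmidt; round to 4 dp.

w_1 = (2, -3, -2); ‖w_1‖ = 4.1231, so q_1 = (0.4851, -0.7276, -0.4851).
q_1·w_2 = 0.4851·(-3) + (-0.7276)·(-1) + (-0.4851)·1 = -1.2127.
u_2 = w_2 + 1.2127·q_1 = (-2.4118, -1.8824, 0.4118).
‖u_2‖ = 3.0870, so q_2 = (-0.7813, -0.6098, 0.1334).

Q = [[0.4851, -0.7813], [-0.7276, -0.6098], [-0.4851, 0.1334]], R = [[4.1231, -1.2127], [0.0000, 3.0870]]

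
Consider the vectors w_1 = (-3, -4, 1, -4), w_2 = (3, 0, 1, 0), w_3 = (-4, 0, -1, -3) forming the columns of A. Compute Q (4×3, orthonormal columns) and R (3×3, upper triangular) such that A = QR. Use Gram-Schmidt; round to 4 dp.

Q = [[-0.4629, 0.8342, 0.0522], [-0.6172, -0.2617, 0.6572], [0.1543, 0.4089, -0.1565], [-0.6172, -0.2617, -0.7354]], R = [[6.4807, -1.2344, 3.5490], [0.0000, 2.9114, -2.9605], [0.0000, 0.0000, 2.1542]]

e_1 = w_1/‖w_1‖ = (-3, -4, 1, -4)/6.4807 = (-0.4629, -0.6172, 0.1543, -0.6172).
r_{12} = e_1·w_2 = -1.2344.
u_2 = w_2 + 1.2344·e_1 = (2.4286, -0.7619, 1.1905, -0.7619).
‖u_2‖ = 2.9114, so e_2 = (0.8342, -0.2617, 0.4089, -0.2617).
r_{13} = e_1·w_3 = 3.5490; r_{23} = e_2·w_3 = -2.9605.
u_3 = w_3 − 3.5490·e_1 + 2.9605·e_2 = (0.1124, 1.4157, -0.3371, -1.5843).
‖u_3‖ = 2.1542, so e_3 = (0.0522, 0.6572, -0.1565, -0.7354).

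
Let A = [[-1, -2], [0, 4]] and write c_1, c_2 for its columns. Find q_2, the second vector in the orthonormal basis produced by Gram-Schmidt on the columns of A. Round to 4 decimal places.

q_1 = c_1/‖c_1‖ = (-1, 0)/1.0000 = (-1.0000, 0.0000).
r_{12} = q_1·c_2 = 2.0000.
u_2 = c_2 − 2.0000·q_1 = (0.0000, 4.0000).
‖u_2‖ = 4.0000, so q_2 = (0.0000, 1.0000).

q_2 = (0.0000, 1.0000)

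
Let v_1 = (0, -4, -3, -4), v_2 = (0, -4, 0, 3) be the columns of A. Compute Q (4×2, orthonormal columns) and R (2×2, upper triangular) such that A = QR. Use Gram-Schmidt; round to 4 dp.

v_1 = (0, -4, -3, -4); ‖v_1‖ = 6.4031, so e_1 = (0.0000, -0.6247, -0.4685, -0.6247).
e_1·v_2 = 0.0000·0 + (-0.6247)·(-4) + (-0.4685)·0 + (-0.6247)·3 = 0.6247.
u_2 = v_2 − 0.6247·e_1 = (0.0000, -3.6098, 0.2927, 3.3902).
‖u_2‖ = 4.9608, so e_2 = (0.0000, -0.7277, 0.0590, 0.6834).

Q = [[0.0000, 0.0000], [-0.6247, -0.7277], [-0.4685, 0.0590], [-0.6247, 0.6834]], R = [[6.4031, 0.6247], [0.0000, 4.9608]]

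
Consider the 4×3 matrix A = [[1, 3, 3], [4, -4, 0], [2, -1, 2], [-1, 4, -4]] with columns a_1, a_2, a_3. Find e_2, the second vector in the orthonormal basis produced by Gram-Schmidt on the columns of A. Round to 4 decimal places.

e_1 = a_1/‖a_1‖ = (1, 4, 2, -1)/4.6904 = (0.2132, 0.8528, 0.4264, -0.2132).
r_{12} = e_1·a_2 = -4.0508.
u_2 = a_2 + 4.0508·e_1 = (3.8636, -0.5455, 0.7273, 3.1364).
‖u_2‖ = 5.0587, so e_2 = (0.7638, -0.1078, 0.1438, 0.6200).

e_2 = (0.7638, -0.1078, 0.1438, 0.6200)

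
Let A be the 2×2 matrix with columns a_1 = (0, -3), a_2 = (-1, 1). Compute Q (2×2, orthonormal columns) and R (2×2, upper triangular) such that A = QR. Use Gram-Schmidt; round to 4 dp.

a_1 = (0, -3); ‖a_1‖ = 3.0000, so e_1 = (0.0000, -1.0000).
e_1·a_2 = 0.0000·(-1) + (-1.0000)·1 = -1.0000.
u_2 = a_2 + 1.0000·e_1 = (-1.0000, 0.0000).
‖u_2‖ = 1.0000, so e_2 = (-1.0000, 0.0000).

Q = [[0.0000, -1.0000], [-1.0000, 0.0000]], R = [[3.0000, -1.0000], [0.0000, 1.0000]]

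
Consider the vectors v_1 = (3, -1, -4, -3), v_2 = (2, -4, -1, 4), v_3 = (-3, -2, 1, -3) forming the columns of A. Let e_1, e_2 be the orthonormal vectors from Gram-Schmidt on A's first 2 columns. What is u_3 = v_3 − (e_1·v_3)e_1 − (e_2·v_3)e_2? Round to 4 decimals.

v_1 = (3, -1, -4, -3); ‖v_1‖ = 5.9161, so e_1 = (0.5071, -0.1690, -0.6761, -0.5071).
e_1·v_2 = 0.5071·2 + (-0.1690)·(-4) + (-0.6761)·(-1) + (-0.5071)·4 = 0.3381.
u_2 = v_2 − 0.3381·e_1 = (1.8286, -3.9429, -0.7714, 4.1714).
‖u_2‖ = 6.0734, so e_2 = (0.3011, -0.6492, -0.1270, 0.6868).
e_1·v_3 = 0.5071·(-3) + (-0.1690)·(-2) + (-0.6761)·1 + (-0.5071)·(-3) = -0.3381; e_2·v_3 = 0.3011·(-3) + (-0.6492)·(-2) + (-0.1270)·1 + 0.6868·(-3) = -1.7924.
u_3 = v_3 + 0.3381·e_1 + 1.7924·e_2 = (-2.2889, -3.2208, 0.5438, -1.9404).

u_3 = (-2.2889, -3.2208, 0.5438, -1.9404)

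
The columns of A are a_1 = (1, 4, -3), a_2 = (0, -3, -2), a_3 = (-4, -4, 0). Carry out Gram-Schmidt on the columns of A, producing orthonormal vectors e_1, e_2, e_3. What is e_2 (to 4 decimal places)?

e_2 = (0.0677, -0.6094, -0.7900)

e_1 = a_1/‖a_1‖ = (1, 4, -3)/5.0990 = (0.1961, 0.7845, -0.5883).
r_{12} = e_1·a_2 = -1.1767.
u_2 = a_2 + 1.1767·e_1 = (0.2308, -2.0769, -2.6923).
‖u_2‖ = 3.4081, so e_2 = (0.0677, -0.6094, -0.7900).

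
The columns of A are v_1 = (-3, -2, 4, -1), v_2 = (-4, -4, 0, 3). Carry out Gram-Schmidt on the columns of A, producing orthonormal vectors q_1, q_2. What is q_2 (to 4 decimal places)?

q_2 = (-0.4107, -0.5119, -0.4047, 0.6368)

q_1 = v_1/‖v_1‖ = (-3, -2, 4, -1)/5.4772 = (-0.5477, -0.3651, 0.7303, -0.1826).
r_{12} = q_1·v_2 = 3.1038.
u_2 = v_2 − 3.1038·q_1 = (-2.3000, -2.8667, -2.2667, 3.5667).
‖u_2‖ = 5.6006, so q_2 = (-0.4107, -0.5119, -0.4047, 0.6368).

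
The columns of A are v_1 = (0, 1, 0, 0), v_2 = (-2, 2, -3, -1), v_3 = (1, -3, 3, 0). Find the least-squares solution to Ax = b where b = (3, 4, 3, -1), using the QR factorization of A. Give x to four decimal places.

q_1 = v_1/‖v_1‖ = (0, 1, 0, 0)/1.0000 = (0.0000, 1.0000, 0.0000, 0.0000).
r_{12} = q_1·v_2 = 2.0000.
u_2 = v_2 − 2.0000·q_1 = (-2.0000, 0.0000, -3.0000, -1.0000).
‖u_2‖ = 3.7417, so q_2 = (-0.5345, 0.0000, -0.8018, -0.2673).
r_{13} = q_1·v_3 = -3.0000; r_{23} = q_2·v_3 = -2.9399.
u_3 = v_3 + 3.0000·q_1 + 2.9399·q_2 = (-0.5714, 0.0000, 0.6429, -0.7857).
‖u_3‖ = 1.1650, so q_3 = (-0.4905, 0.0000, 0.5518, -0.6745).
Qᵀb = (4.0000, -3.7417, 0.8584).
Back-substitute: x_3 = 0.8584/1.1650 = 0.7368.
x_2 = (-3.7417 + 2.9399·0.7368)/3.7417 = -0.4211.
x_1 = (4.0000 − 2.0000·(-0.4211) + 3.0000·0.7368)/1.0000 = 7.0526.

x = (7.0526, -0.4211, 0.7368)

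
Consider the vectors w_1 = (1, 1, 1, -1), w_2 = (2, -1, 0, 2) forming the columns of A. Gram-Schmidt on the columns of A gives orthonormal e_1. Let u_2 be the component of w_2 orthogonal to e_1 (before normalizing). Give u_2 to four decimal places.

e_1 = w_1/‖w_1‖ = (1, 1, 1, -1)/2.0000 = (0.5000, 0.5000, 0.5000, -0.5000).
r_{12} = e_1·w_2 = -0.5000.
u_2 = w_2 + 0.5000·e_1 = (2.2500, -0.7500, 0.2500, 1.7500).

u_2 = (2.2500, -0.7500, 0.2500, 1.7500)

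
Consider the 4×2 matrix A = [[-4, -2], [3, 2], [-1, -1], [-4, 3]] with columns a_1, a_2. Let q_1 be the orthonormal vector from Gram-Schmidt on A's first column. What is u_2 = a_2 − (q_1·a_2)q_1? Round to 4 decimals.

u_2 = (-1.7143, 1.7857, -0.9286, 3.2857)

a_1 = (-4, 3, -1, -4); ‖a_1‖ = 6.4807, so q_1 = (-0.6172, 0.4629, -0.1543, -0.6172).
q_1·a_2 = (-0.6172)·(-2) + 0.4629·2 + (-0.1543)·(-1) + (-0.6172)·3 = 0.4629.
u_2 = a_2 − 0.4629·q_1 = (-1.7143, 1.7857, -0.9286, 3.2857).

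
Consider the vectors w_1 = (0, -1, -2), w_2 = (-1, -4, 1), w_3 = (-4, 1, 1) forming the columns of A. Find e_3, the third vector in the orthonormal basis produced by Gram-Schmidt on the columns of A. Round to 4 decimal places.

e_3 = (-0.9705, 0.2157, -0.1078)

w_1 = (0, -1, -2); ‖w_1‖ = 2.2361, so e_1 = (0.0000, -0.4472, -0.8944).
e_1·w_2 = 0.0000·(-1) + (-0.4472)·(-4) + (-0.8944)·1 = 0.8944.
u_2 = w_2 − 0.8944·e_1 = (-1.0000, -3.6000, 1.8000).
‖u_2‖ = 4.1473, so e_2 = (-0.2411, -0.8680, 0.4340).
e_1·w_3 = 0.0000·(-4) + (-0.4472)·1 + (-0.8944)·1 = -1.3416; e_2·w_3 = (-0.2411)·(-4) + (-0.8680)·1 + 0.4340·1 = 0.5305.
u_3 = w_3 + 1.3416·e_1 − 0.5305·e_2 = (-3.8721, 0.8605, -0.4302).
‖u_3‖ = 3.9898, so e_3 = (-0.9705, 0.2157, -0.1078).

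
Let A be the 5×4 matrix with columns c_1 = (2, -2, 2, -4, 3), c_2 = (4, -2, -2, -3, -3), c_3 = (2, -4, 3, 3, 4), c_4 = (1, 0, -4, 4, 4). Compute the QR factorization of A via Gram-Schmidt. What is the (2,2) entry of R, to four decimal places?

r_{22} = 6.2233

c_1 = (2, -2, 2, -4, 3); ‖c_1‖ = 6.0828, so e_1 = (0.3288, -0.3288, 0.3288, -0.6576, 0.4932).
e_1·c_2 = 0.3288·4 + (-0.3288)·(-2) + 0.3288·(-2) + (-0.6576)·(-3) + 0.4932·(-3) = 1.8084.
u_2 = c_2 − 1.8084·e_1 = (3.4054, -1.4054, -2.5946, -1.8108, -3.8919).
r_{22} = ‖u_2‖ = 6.2233.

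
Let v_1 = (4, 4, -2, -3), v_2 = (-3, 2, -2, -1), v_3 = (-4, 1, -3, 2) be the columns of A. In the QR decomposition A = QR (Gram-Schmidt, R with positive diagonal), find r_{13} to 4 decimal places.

r_{13} = -1.7889

v_1 = (4, 4, -2, -3); ‖v_1‖ = 6.7082, so q_1 = (0.5963, 0.5963, -0.2981, -0.4472).
r_{13} = q_1·v_3 = -1.7889.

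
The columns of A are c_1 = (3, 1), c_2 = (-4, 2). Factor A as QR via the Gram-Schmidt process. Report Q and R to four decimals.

c_1 = (3, 1); ‖c_1‖ = 3.1623, so e_1 = (0.9487, 0.3162).
e_1·c_2 = 0.9487·(-4) + 0.3162·2 = -3.1623.
u_2 = c_2 + 3.1623·e_1 = (-1.0000, 3.0000).
‖u_2‖ = 3.1623, so e_2 = (-0.3162, 0.9487).

Q = [[0.9487, -0.3162], [0.3162, 0.9487]], R = [[3.1623, -3.1623], [0.0000, 3.1623]]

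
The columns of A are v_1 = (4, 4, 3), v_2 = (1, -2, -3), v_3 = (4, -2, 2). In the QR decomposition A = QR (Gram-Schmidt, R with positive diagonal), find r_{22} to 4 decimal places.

e_1 = v_1/‖v_1‖ = (4, 4, 3)/6.4031 = (0.6247, 0.6247, 0.4685).
r_{12} = e_1·v_2 = -2.0303.
u_2 = v_2 + 2.0303·e_1 = (2.2683, -0.7317, -2.0488).
r_{22} = ‖u_2‖ = 3.1429.

r_{22} = 3.1429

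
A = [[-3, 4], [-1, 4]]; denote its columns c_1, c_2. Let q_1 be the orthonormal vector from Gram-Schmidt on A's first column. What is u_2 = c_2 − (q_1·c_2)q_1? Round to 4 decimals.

c_1 = (-3, -1); ‖c_1‖ = 3.1623, so q_1 = (-0.9487, -0.3162).
q_1·c_2 = (-0.9487)·4 + (-0.3162)·4 = -5.0596.
u_2 = c_2 + 5.0596·q_1 = (-0.8000, 2.4000).

u_2 = (-0.8000, 2.4000)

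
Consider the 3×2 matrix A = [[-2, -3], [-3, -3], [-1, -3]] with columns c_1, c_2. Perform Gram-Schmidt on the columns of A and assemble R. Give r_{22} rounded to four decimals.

c_1 = (-2, -3, -1); ‖c_1‖ = 3.7417, so q_1 = (-0.5345, -0.8018, -0.2673).
q_1·c_2 = (-0.5345)·(-3) + (-0.8018)·(-3) + (-0.2673)·(-3) = 4.8107.
u_2 = c_2 − 4.8107·q_1 = (-0.4286, 0.8571, -1.7143).
r_{22} = ‖u_2‖ = 1.9640.

r_{22} = 1.9640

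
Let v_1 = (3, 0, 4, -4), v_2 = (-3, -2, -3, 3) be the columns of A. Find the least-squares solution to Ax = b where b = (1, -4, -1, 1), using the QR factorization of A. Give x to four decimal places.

v_1 = (3, 0, 4, -4); ‖v_1‖ = 6.4031, so q_1 = (0.4685, 0.0000, 0.6247, -0.6247).
q_1·v_2 = 0.4685·(-3) + 0.0000·(-2) + 0.6247·(-3) + (-0.6247)·3 = -5.1537.
u_2 = v_2 + 5.1537·q_1 = (-0.5854, -2.0000, 0.2195, -0.2195).
‖u_2‖ = 2.1069, so q_2 = (-0.2778, -0.9493, 0.1042, -0.1042).
Qᵀb = (-0.7809, 3.3108).
Back-substitute: x_2 = 3.3108/2.1069 = 1.5714.
x_1 = (-0.7809 + 5.1537·1.5714)/6.4031 = 1.1429.

x = (1.1429, 1.5714)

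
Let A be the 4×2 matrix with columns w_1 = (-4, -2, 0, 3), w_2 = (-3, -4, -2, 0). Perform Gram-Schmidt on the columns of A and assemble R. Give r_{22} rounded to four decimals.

e_1 = w_1/‖w_1‖ = (-4, -2, 0, 3)/5.3852 = (-0.7428, -0.3714, 0.0000, 0.5571).
r_{12} = e_1·w_2 = 3.7139.
u_2 = w_2 − 3.7139·e_1 = (-0.2414, -2.6207, -2.0000, -2.0690).
r_{22} = ‖u_2‖ = 3.8996.

r_{22} = 3.8996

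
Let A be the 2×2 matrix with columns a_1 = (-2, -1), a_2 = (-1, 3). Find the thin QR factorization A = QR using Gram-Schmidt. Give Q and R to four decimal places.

a_1 = (-2, -1); ‖a_1‖ = 2.2361, so e_1 = (-0.8944, -0.4472).
e_1·a_2 = (-0.8944)·(-1) + (-0.4472)·3 = -0.4472.
u_2 = a_2 + 0.4472·e_1 = (-1.4000, 2.8000).
‖u_2‖ = 3.1305, so e_2 = (-0.4472, 0.8944).

Q = [[-0.8944, -0.4472], [-0.4472, 0.8944]], R = [[2.2361, -0.4472], [0.0000, 3.1305]]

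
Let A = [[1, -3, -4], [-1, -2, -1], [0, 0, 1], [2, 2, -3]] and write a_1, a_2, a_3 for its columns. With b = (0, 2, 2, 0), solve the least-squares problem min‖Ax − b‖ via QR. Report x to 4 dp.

q_1 = a_1/‖a_1‖ = (1, -1, 0, 2)/2.4495 = (0.4082, -0.4082, 0.0000, 0.8165).
r_{12} = q_1·a_2 = 1.2247.
u_2 = a_2 − 1.2247·q_1 = (-3.5000, -1.5000, 0.0000, 1.0000).
‖u_2‖ = 3.9370, so q_2 = (-0.8890, -0.3810, 0.0000, 0.2540).
r_{13} = q_1·a_3 = -3.6742; r_{23} = q_2·a_3 = 3.1750.
u_3 = a_3 + 3.6742·q_1 − 3.1750·q_2 = (0.3226, -1.2903, 1.0000, -0.8065).
‖u_3‖ = 1.8491, so q_3 = (0.1744, -0.6978, 0.5408, -0.4361).
Qᵀb = (-0.8165, -0.7620, -0.3140).
Back-substitute: x_3 = -0.3140/1.8491 = -0.1698.
x_2 = (-0.7620 − 3.1750·(-0.1698))/3.9370 = -0.0566.
x_1 = (-0.8165 − 1.2247·(-0.0566) + 3.6742·(-0.1698))/2.4495 = -0.5597.

x = (-0.5597, -0.0566, -0.1698)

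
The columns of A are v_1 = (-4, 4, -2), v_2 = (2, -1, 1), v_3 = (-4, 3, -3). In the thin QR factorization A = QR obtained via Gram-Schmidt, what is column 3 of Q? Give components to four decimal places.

q_1 = v_1/‖v_1‖ = (-4, 4, -2)/6.0000 = (-0.6667, 0.6667, -0.3333).
r_{12} = q_1·v_2 = -2.3333.
u_2 = v_2 + 2.3333·q_1 = (0.4444, 0.5556, 0.2222).
‖u_2‖ = 0.7454, so q_2 = (0.5963, 0.7454, 0.2981).
r_{13} = q_1·v_3 = 5.6667; r_{23} = q_2·v_3 = -1.0435.
u_3 = v_3 − 5.6667·q_1 + 1.0435·q_2 = (0.4000, 0.0000, -0.8000).
‖u_3‖ = 0.8944, so q_3 = (0.4472, 0.0000, -0.8944).

q_3 = (0.4472, 0.0000, -0.8944)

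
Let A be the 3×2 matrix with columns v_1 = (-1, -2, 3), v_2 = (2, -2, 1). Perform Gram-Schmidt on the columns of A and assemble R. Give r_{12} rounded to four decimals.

e_1 = v_1/‖v_1‖ = (-1, -2, 3)/3.7417 = (-0.2673, -0.5345, 0.8018).
r_{12} = e_1·v_2 = 1.3363.

r_{12} = 1.3363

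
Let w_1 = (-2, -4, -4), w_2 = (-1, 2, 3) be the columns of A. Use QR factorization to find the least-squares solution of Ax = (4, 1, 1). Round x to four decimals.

x = (-1.1444, -1.4000)

w_1 = (-2, -4, -4); ‖w_1‖ = 6.0000, so q_1 = (-0.3333, -0.6667, -0.6667).
q_1·w_2 = (-0.3333)·(-1) + (-0.6667)·2 + (-0.6667)·3 = -3.0000.
u_2 = w_2 + 3.0000·q_1 = (-2.0000, 0.0000, 1.0000).
‖u_2‖ = 2.2361, so q_2 = (-0.8944, 0.0000, 0.4472).
Qᵀb = (-2.6667, -3.1305).
Back-substitute: x_2 = -3.1305/2.2361 = -1.4000.
x_1 = (-2.6667 + 3.0000·(-1.4000))/6.0000 = -1.1444.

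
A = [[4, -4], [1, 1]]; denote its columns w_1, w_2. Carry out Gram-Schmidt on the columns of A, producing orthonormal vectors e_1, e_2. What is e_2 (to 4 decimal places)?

e_1 = w_1/‖w_1‖ = (4, 1)/4.1231 = (0.9701, 0.2425).
r_{12} = e_1·w_2 = -3.6380.
u_2 = w_2 + 3.6380·e_1 = (-0.4706, 1.8824).
‖u_2‖ = 1.9403, so e_2 = (-0.2425, 0.9701).

e_2 = (-0.2425, 0.9701)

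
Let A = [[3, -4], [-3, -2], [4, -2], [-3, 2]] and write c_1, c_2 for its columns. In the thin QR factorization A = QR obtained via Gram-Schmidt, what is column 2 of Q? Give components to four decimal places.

c_1 = (3, -3, 4, -3); ‖c_1‖ = 6.5574, so q_1 = (0.4575, -0.4575, 0.6100, -0.4575).
q_1·c_2 = 0.4575·(-4) + (-0.4575)·(-2) + 0.6100·(-2) + (-0.4575)·2 = -3.0500.
u_2 = c_2 + 3.0500·q_1 = (-2.6047, -3.3953, -0.1395, 0.6047).
‖u_2‖ = 4.3241, so q_2 = (-0.6024, -0.7852, -0.0323, 0.1398).

q_2 = (-0.6024, -0.7852, -0.0323, 0.1398)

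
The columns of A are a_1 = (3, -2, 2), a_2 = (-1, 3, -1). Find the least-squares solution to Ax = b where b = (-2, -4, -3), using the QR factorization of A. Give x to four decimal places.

x = (-1.8333, -2.4697)

a_1 = (3, -2, 2); ‖a_1‖ = 4.1231, so e_1 = (0.7276, -0.4851, 0.4851).
e_1·a_2 = 0.7276·(-1) + (-0.4851)·3 + 0.4851·(-1) = -2.6679.
u_2 = a_2 + 2.6679·e_1 = (0.9412, 1.7059, 0.2941).
‖u_2‖ = 1.9704, so e_2 = (0.4777, 0.8658, 0.1493).
Qᵀb = (-0.9701, -4.8662).
Back-substitute: x_2 = -4.8662/1.9704 = -2.4697.
x_1 = (-0.9701 + 2.6679·(-2.4697))/4.1231 = -1.8333.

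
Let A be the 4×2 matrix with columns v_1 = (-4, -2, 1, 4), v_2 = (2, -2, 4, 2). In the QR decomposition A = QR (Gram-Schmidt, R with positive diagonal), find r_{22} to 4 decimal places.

e_1 = v_1/‖v_1‖ = (-4, -2, 1, 4)/6.0828 = (-0.6576, -0.3288, 0.1644, 0.6576).
r_{12} = e_1·v_2 = 1.3152.
u_2 = v_2 − 1.3152·e_1 = (2.8649, -1.5676, 3.7838, 1.1351).
r_{22} = ‖u_2‖ = 5.1255.

r_{22} = 5.1255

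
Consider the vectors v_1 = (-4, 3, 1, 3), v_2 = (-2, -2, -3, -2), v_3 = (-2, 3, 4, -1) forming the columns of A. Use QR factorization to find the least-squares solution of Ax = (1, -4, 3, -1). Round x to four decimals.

x = (-0.6357, -0.0786, 0.3167)

v_1 = (-4, 3, 1, 3); ‖v_1‖ = 5.9161, so e_1 = (-0.6761, 0.5071, 0.1690, 0.5071).
e_1·v_2 = (-0.6761)·(-2) + 0.5071·(-2) + 0.1690·(-3) + 0.5071·(-2) = -1.1832.
u_2 = v_2 + 1.1832·e_1 = (-2.8000, -1.4000, -2.8000, -1.4000).
‖u_2‖ = 4.4272, so e_2 = (-0.6325, -0.3162, -0.6325, -0.3162).
e_1·v_3 = (-0.6761)·(-2) + 0.5071·3 + 0.1690·4 + 0.5071·(-1) = 3.0426; e_2·v_3 = (-0.6325)·(-2) + (-0.3162)·3 + (-0.6325)·4 + (-0.3162)·(-1) = -1.8974.
u_3 = v_3 − 3.0426·e_1 + 1.8974·e_2 = (-1.1429, 0.8571, 2.2857, -3.1429).
‖u_3‖ = 4.1404, so e_3 = (-0.2760, 0.2070, 0.5521, -0.7591).
Qᵀb = (-2.7045, -0.9487, 1.3111).
Back-substitute: x_3 = 1.3111/4.1404 = 0.3167.
x_2 = (-0.9487 + 1.8974·0.3167)/4.4272 = -0.0786.
x_1 = (-2.7045 + 1.1832·(-0.0786) − 3.0426·0.3167)/5.9161 = -0.6357.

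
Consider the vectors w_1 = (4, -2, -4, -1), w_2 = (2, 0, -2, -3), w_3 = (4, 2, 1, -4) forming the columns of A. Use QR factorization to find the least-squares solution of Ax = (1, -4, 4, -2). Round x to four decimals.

x = (0.1339, -0.6860, 0.5065)

w_1 = (4, -2, -4, -1); ‖w_1‖ = 6.0828, so q_1 = (0.6576, -0.3288, -0.6576, -0.1644).
q_1·w_2 = 0.6576·2 + (-0.3288)·0 + (-0.6576)·(-2) + (-0.1644)·(-3) = 3.1236.
u_2 = w_2 − 3.1236·q_1 = (-0.0541, 1.0270, 0.0541, -2.4865).
‖u_2‖ = 2.6913, so q_2 = (-0.0201, 0.3816, 0.0201, -0.9239).
q_1·w_3 = 0.6576·4 + (-0.3288)·2 + (-0.6576)·1 + (-0.1644)·(-4) = 1.9728; q_2·w_3 = (-0.0201)·4 + 0.3816·2 + 0.0201·1 + (-0.9239)·(-4) = 4.3985.
u_3 = w_3 − 1.9728·q_1 − 4.3985·q_2 = (2.7910, 0.9701, 2.2090, 0.3881).
‖u_3‖ = 3.7096, so q_3 = (0.7524, 0.2615, 0.5955, 0.1046).
Qᵀb = (-0.3288, 0.3816, 1.8789).
Back-substitute: x_3 = 1.8789/3.7096 = 0.5065.
x_2 = (0.3816 − 4.3985·0.5065)/2.6913 = -0.6860.
x_1 = (-0.3288 − 3.1236·(-0.6860) − 1.9728·0.5065)/6.0828 = 0.1339.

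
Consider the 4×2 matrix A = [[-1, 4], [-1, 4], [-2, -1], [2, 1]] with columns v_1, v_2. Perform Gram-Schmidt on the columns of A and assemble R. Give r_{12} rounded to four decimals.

r_{12} = -1.2649

v_1 = (-1, -1, -2, 2); ‖v_1‖ = 3.1623, so q_1 = (-0.3162, -0.3162, -0.6325, 0.6325).
r_{12} = q_1·v_2 = -1.2649.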